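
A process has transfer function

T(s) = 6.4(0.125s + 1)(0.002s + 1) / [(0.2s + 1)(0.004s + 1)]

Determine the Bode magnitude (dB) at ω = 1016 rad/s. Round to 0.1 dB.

6.7 dB

At ω = 1016 rad/s:
zero (1 + j1016·0.125) = 1 + j127 → |·| ≈ 127, ∠ ≈ 89.55°
zero (1 + j1016·0.002) = 1 + j2.032 → |·| ≈ 2.2647, ∠ ≈ 63.80°
pole (1 + j1016·0.2) = 1 + j203.2 → |·| ≈ 203.2, ∠ ≈ 89.72°
pole (1 + j1016·0.004) = 1 + j4.064 → |·| ≈ 4.1852, ∠ ≈ 76.18°
|T| = 6.4 · 127 · 2.2647 / (203.2 · 4.1852) ≈ 2.1645
Gain = 20 log₁₀(2.1645) ≈ 6.71 dB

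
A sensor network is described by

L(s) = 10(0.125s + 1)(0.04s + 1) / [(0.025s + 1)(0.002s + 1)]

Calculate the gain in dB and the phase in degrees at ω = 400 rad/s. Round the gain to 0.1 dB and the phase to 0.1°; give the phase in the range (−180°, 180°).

55.9 dB, 52.3°

At ω = 400 rad/s:
zero (1 + j400·0.125) = 1 + j50 → |·| ≈ 50.01, ∠ ≈ 88.85°
zero (1 + j400·0.04) = 1 + j16 → |·| ≈ 16.031, ∠ ≈ 86.42°
pole (1 + j400·0.025) = 1 + j10 → |·| ≈ 10.05, ∠ ≈ 84.29°
pole (1 + j400·0.002) = 1 + j0.8 → |·| ≈ 1.2806, ∠ ≈ 38.66°
|L| = 10 · 50.01 · 16.031 / (10.05 · 1.2806) ≈ 622.93
Gain = 20 log₁₀(622.93) ≈ 55.89 dB
∠L = (88.85° + 86.42°) − (84.29° + 38.66°) = 52.32°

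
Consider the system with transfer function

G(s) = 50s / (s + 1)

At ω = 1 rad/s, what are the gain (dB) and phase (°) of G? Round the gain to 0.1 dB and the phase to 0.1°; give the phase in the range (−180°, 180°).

31.0 dB, 45.0°

At s = jω = j1:
zero at origin: s = j1 → |·| = 1, ∠ = 90.00°
pole (s+1): 1 + j1 → |·| = √(1²+1²) = √2 ≈ 1.4142, ∠ = arctan(1/1) ≈ 45.00°
|G| = 50 · 1 / 1.4142 ≈ 35.356
Gain = 20 log₁₀(35.356) ≈ 30.97 dB
∠G = 90.00° − 45.00° = 45.00°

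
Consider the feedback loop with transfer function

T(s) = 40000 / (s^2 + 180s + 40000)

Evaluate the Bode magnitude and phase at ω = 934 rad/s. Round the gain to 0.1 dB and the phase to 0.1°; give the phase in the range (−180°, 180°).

-26.5 dB, -168.6°

At s = jω = j934:
quadratic: (j934)² + 180·j934 + 40000 = -832356 + j168120 → |·| ≈ 8.4916e+05, ∠ ≈ 168.58°
|T| = 40000 / 8.4916e+05 ≈ 0.047105
Gain = 20 log₁₀(0.047105) ≈ -26.54 dB
∠T = 0.00° − 168.58° = -168.58°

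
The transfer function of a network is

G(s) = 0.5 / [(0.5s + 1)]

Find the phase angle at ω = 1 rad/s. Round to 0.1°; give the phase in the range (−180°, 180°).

-26.6°

At ω = 1 rad/s:
pole (1 + j1·0.5) = 1 + j0.5 → |·| ≈ 1.118, ∠ ≈ 26.57°
∠G = (0°) − (26.57°) = -26.57°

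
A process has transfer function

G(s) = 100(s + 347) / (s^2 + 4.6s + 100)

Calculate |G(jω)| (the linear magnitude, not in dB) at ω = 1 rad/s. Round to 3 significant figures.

At s = jω = j1:
zero (s+347): 347 + j1 → |·| = √(347²+1²) = √120410 ≈ 347, ∠ = arctan(1/347) ≈ 0.17°
quadratic: (j1)² + 4.6·j1 + 100 = 99 + j4.6 → |·| ≈ 99.107, ∠ ≈ 2.66°
|G| = 100 · 347 / 99.107 ≈ 350.13

350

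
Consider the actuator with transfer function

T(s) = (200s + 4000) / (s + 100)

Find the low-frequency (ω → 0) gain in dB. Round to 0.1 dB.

32.0 dB

T(0) = 4000 / 100 = 40
20 log₁₀(40) ≈ 32.04 dB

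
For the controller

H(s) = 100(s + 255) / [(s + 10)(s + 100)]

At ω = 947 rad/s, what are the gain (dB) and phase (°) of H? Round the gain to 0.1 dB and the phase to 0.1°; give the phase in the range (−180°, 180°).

-19.3 dB, -98.4°

At s = jω = j947:
zero (s+255): 255 + j947 → |·| = √(255²+947²) = √961834 ≈ 980.73, ∠ = arctan(947/255) ≈ 74.93°
pole (s+10): 10 + j947 → |·| = √(10²+947²) = √896909 ≈ 947.05, ∠ = arctan(947/10) ≈ 89.39°
pole (s+100): 100 + j947 → |·| = √(100²+947²) = √906809 ≈ 952.27, ∠ = arctan(947/100) ≈ 83.97°
|H| = 100 · 980.73 / 9.0185e+05 ≈ 0.10875
Gain = 20 log₁₀(0.10875) ≈ -19.27 dB
∠H = 74.93° − 173.36° = -98.43°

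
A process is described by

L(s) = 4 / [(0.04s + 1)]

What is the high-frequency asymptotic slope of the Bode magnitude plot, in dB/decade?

-20 dB/decade

Each pole contributes −20 dB/decade at high frequency; each zero contributes +20 dB/decade.
Net: 0 zero(s) − 1 pole(s) → -20 dB/decade.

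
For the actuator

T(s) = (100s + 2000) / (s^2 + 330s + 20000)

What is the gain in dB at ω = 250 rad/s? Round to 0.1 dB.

-11.4 dB

Substitute s = j250:
Numerator: 100(j250) + 2000 = 2000 + j25000
Denominator: (j250)^2 + 330(j250) + 20000 = -42500 + j82500
|N| = √(2000² + 25000²) ≈ 25080, ∠N ≈ 85.43°
|D| = √(42500² + 82500²) ≈ 92804, ∠D ≈ 117.26°
|T| = 25080 / 92804 ≈ 0.27025
Gain = 20 log₁₀(0.27025) ≈ -11.36 dB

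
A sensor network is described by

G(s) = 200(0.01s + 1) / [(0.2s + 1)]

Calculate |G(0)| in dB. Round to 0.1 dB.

46.0 dB

G(0) = 200 · 1 / 1 = 200
20 log₁₀(200) ≈ 46.02 dB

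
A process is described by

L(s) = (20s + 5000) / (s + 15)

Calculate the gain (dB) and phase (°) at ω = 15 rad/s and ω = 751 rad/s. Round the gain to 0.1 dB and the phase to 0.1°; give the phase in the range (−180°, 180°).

Substitute s = j15:
Numerator: 20(j15) + 5000 = 5000 + j300
Denominator: (j15) + 15 = 15 + j15
|N| = √(5000² + 300²) ≈ 5009, ∠N ≈ 3.43°
|D| = √(15² + 15²) ≈ 21.213, ∠D ≈ 45.00°
|L| = 5009 / 21.213 ≈ 236.13
Gain = 20 log₁₀(236.13) ≈ 47.46 dB
∠L = 3.43° − 45.00° = -41.57°

Substitute s = j751:
Numerator: 20(j751) + 5000 = 5000 + j15020
Denominator: (j751) + 15 = 15 + j751
|N| = √(5000² + 15020²) ≈ 15830, ∠N ≈ 71.59°
|D| = √(15² + 751²) ≈ 751.15, ∠D ≈ 88.86°
|L| = 15830 / 751.15 ≈ 21.074
Gain = 20 log₁₀(21.074) ≈ 26.47 dB
∠L = 71.59° − 88.86° = -17.27°

ω = 15: 47.5 dB, -41.6°; ω = 751: 26.5 dB, -17.3°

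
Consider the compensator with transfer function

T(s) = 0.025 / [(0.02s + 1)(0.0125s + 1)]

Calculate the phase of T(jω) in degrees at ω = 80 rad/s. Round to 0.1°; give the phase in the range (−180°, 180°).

-103.0°

At ω = 80 rad/s:
pole (1 + j80·0.02) = 1 + j1.6 → |·| ≈ 1.8868, ∠ ≈ 57.99°
pole (1 + j80·0.0125) = 1 + j1 → |·| ≈ 1.4142, ∠ ≈ 45.00°
∠T = (0°) − (57.99° + 45.00°) = -102.99°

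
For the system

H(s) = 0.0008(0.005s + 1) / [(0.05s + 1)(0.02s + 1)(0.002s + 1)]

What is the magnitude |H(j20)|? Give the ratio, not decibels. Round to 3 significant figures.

0.000527

At ω = 20 rad/s:
zero (1 + j20·0.005) = 1 + j0.1 → |·| ≈ 1.005, ∠ ≈ 5.71°
pole (1 + j20·0.05) = 1 + j1 → |·| ≈ 1.4142, ∠ ≈ 45.00°
pole (1 + j20·0.02) = 1 + j0.4 → |·| ≈ 1.077, ∠ ≈ 21.80°
pole (1 + j20·0.002) = 1 + j0.04 → |·| ≈ 1.0008, ∠ ≈ 2.29°
|H| = 0.0008 · 1.005 / (1.4142 · 1.077 · 1.0008) ≈ 0.00052745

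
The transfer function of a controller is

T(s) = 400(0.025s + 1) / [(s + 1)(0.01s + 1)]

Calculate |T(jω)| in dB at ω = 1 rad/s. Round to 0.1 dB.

49.0 dB

At ω = 1 rad/s:
zero (1 + j1·0.025) = 1 + j0.025 → |·| ≈ 1.0003, ∠ ≈ 1.43°
pole (1 + j1·1) = 1 + j1 → |·| ≈ 1.4142, ∠ ≈ 45.00°
pole (1 + j1·0.01) = 1 + j0.01 → |·| ≈ 1, ∠ ≈ 0.57°
|T| = 400 · 1.0003 / (1.4142 · 1) ≈ 282.93
Gain = 20 log₁₀(282.93) ≈ 49.03 dB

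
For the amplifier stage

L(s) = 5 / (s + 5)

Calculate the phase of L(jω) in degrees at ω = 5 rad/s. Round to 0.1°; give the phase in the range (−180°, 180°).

-45.0°

Substitute s = j5:
Numerator: 5 = 5 + j0
Denominator: (j5) + 5 = 5 + j5
|N| = √(5² + 0²) ≈ 5, ∠N ≈ 0.00°
|D| = √(5² + 5²) ≈ 7.0711, ∠D ≈ 45.00°
∠L = 0.00° − 45.00° = -45.00°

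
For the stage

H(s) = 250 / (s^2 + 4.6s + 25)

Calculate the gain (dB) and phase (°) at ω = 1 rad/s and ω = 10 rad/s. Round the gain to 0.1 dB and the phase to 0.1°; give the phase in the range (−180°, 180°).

ω = 1: 20.2 dB, -10.9°; ω = 10: 9.1 dB, -148.5°

At s = jω = j1:
quadratic: (j1)² + 4.6·j1 + 25 = 24 + j4.6 → |·| ≈ 24.437, ∠ ≈ 10.85°
|H| = 250 / 24.437 ≈ 10.23
Gain = 20 log₁₀(10.23) ≈ 20.20 dB
∠H = 0.00° − 10.85° = -10.85°

At s = jω = j10:
quadratic: (j10)² + 4.6·j10 + 25 = -75 + j46 → |·| ≈ 87.983, ∠ ≈ 148.48°
|H| = 250 / 87.983 ≈ 2.8415
Gain = 20 log₁₀(2.8415) ≈ 9.07 dB
∠H = 0.00° − 148.48° = -148.48°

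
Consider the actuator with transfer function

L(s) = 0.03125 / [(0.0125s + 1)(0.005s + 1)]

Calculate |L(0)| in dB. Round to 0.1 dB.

-30.1 dB

L(0) = 0.03125 · 1 / 1 = 0.03125
20 log₁₀(0.03125) ≈ -30.10 dB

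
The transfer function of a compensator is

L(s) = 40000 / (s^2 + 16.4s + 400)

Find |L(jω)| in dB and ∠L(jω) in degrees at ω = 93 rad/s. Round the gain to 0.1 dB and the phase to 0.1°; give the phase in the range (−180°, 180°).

13.6 dB, -169.5°

At s = jω = j93:
quadratic: (j93)² + 16.4·j93 + 400 = -8249 + j1525.2 → |·| ≈ 8388.8, ∠ ≈ 169.52°
|L| = 40000 / 8388.8 ≈ 4.7683
Gain = 20 log₁₀(4.7683) ≈ 13.57 dB
∠L = 0.00° − 169.52° = -169.52°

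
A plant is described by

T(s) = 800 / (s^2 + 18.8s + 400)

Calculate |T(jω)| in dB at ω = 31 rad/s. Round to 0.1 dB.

-0.1 dB

At s = jω = j31:
quadratic: (j31)² + 18.8·j31 + 400 = -561 + j582.8 → |·| ≈ 808.94, ∠ ≈ 133.91°
|T| = 800 / 808.94 ≈ 0.98895
Gain = 20 log₁₀(0.98895) ≈ -0.10 dB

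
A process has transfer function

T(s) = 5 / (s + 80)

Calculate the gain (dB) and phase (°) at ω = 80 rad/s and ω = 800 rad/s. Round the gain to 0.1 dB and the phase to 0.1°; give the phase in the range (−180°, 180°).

ω = 80: -27.1 dB, -45.0°; ω = 800: -44.1 dB, -84.3°

Substitute s = j80:
Numerator: 5 = 5 + j0
Denominator: (j80) + 80 = 80 + j80
|N| = √(5² + 0²) ≈ 5, ∠N ≈ 0.00°
|D| = √(80² + 80²) ≈ 113.14, ∠D ≈ 45.00°
|T| = 5 / 113.14 ≈ 0.044193
Gain = 20 log₁₀(0.044193) ≈ -27.09 dB
∠T = 0.00° − 45.00° = -45.00°

Substitute s = j800:
Numerator: 5 = 5 + j0
Denominator: (j800) + 80 = 80 + j800
|N| = √(5² + 0²) ≈ 5, ∠N ≈ 0.00°
|D| = √(80² + 800²) ≈ 803.99, ∠D ≈ 84.29°
|T| = 5 / 803.99 ≈ 0.006219
Gain = 20 log₁₀(0.006219) ≈ -44.13 dB
∠T = 0.00° − 84.29° = -84.29°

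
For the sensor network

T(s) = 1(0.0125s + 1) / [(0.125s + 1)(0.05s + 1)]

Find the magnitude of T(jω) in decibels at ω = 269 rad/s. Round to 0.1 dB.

-42.2 dB

At ω = 269 rad/s:
zero (1 + j269·0.0125) = 1 + j3.3625 → |·| ≈ 3.508, ∠ ≈ 73.44°
pole (1 + j269·0.125) = 1 + j33.625 → |·| ≈ 33.64, ∠ ≈ 88.30°
pole (1 + j269·0.05) = 1 + j13.45 → |·| ≈ 13.487, ∠ ≈ 85.75°
|T| = 1 · 3.508 / (33.64 · 13.487) ≈ 0.0077319
Gain = 20 log₁₀(0.0077319) ≈ -42.23 dB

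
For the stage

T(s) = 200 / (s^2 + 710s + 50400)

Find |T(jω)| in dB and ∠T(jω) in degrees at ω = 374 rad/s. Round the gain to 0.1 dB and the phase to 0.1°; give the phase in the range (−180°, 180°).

-62.9 dB, -108.6°

Substitute s = j374:
Numerator: 200 = 200 + j0
Denominator: (j374)^2 + 710(j374) + 50400 = -89476 + j265540
|N| = √(200² + 0²) ≈ 200, ∠N ≈ 0.00°
|D| = √(89476² + 265540²) ≈ 2.8021e+05, ∠D ≈ 108.62°
|T| = 200 / 2.8021e+05 ≈ 0.00071375
Gain = 20 log₁₀(0.00071375) ≈ -62.93 dB
∠T = 0.00° − 108.62° = -108.62°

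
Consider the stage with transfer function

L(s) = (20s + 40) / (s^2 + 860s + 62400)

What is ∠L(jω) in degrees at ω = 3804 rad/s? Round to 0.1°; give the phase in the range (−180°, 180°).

Substitute s = j3804:
Numerator: 20(j3804) + 40 = 40 + j76080
Denominator: (j3804)^2 + 860(j3804) + 62400 = -14408016 + j3271440
|N| = √(40² + 76080²) ≈ 76080, ∠N ≈ 89.97°
|D| = √(14408016² + 3271440²) ≈ 1.4775e+07, ∠D ≈ 167.21°
∠L = 89.97° − 167.21° = -77.24°

-77.2°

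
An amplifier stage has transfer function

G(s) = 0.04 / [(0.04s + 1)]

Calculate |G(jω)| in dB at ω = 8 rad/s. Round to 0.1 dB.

-28.4 dB

At ω = 8 rad/s:
pole (1 + j8·0.04) = 1 + j0.32 → |·| ≈ 1.05, ∠ ≈ 17.74°
|G| = 0.04 · 1 / (1.05) ≈ 0.038095
Gain = 20 log₁₀(0.038095) ≈ -28.38 dB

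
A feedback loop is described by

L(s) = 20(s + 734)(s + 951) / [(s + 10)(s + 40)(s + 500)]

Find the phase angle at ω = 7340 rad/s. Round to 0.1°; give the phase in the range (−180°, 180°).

At s = jω = j7340:
zero (s+734): 734 + j7340 → |·| = √(734²+7340²) = √54414356 ≈ 7376.6, ∠ = arctan(7340/734) ≈ 84.29°
zero (s+951): 951 + j7340 → |·| = √(951²+7340²) = √54780001 ≈ 7401.4, ∠ = arctan(7340/951) ≈ 82.62°
pole (s+10): 10 + j7340 → |·| = √(10²+7340²) = √53875700 ≈ 7340, ∠ = arctan(7340/10) ≈ 89.92°
pole (s+40): 40 + j7340 → |·| = √(40²+7340²) = √53877200 ≈ 7340.1, ∠ = arctan(7340/40) ≈ 89.69°
pole (s+500): 500 + j7340 → |·| = √(500²+7340²) = √54125600 ≈ 7357, ∠ = arctan(7340/500) ≈ 86.10°
∠L = 166.91° − 265.71° = -98.80°

-98.8°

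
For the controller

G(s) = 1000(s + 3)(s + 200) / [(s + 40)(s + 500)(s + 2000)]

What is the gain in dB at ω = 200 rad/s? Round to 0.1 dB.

At s = jω = j200:
zero (s+3): 3 + j200 → |·| = √(3²+200²) = √40009 ≈ 200.02, ∠ = arctan(200/3) ≈ 89.14°
zero (s+200): 200 + j200 → |·| = √(200²+200²) = √80000 ≈ 282.84, ∠ = arctan(200/200) ≈ 45.00°
pole (s+40): 40 + j200 → |·| = √(40²+200²) = √41600 ≈ 203.96, ∠ = arctan(200/40) ≈ 78.69°
pole (s+500): 500 + j200 → |·| = √(500²+200²) = √290000 ≈ 538.52, ∠ = arctan(200/500) ≈ 21.80°
pole (s+2000): 2000 + j200 → |·| = √(2000²+200²) = √4040000 ≈ 2010, ∠ = arctan(200/2000) ≈ 5.71°
|G| = 1000 · 56574 / 2.2077e+08 ≈ 0.25626
Gain = 20 log₁₀(0.25626) ≈ -11.83 dB

-11.8 dB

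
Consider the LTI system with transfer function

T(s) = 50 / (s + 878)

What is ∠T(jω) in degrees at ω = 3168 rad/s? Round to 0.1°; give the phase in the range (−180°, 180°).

Substitute s = j3168:
Numerator: 50 = 50 + j0
Denominator: (j3168) + 878 = 878 + j3168
|N| = √(50² + 0²) ≈ 50, ∠N ≈ 0.00°
|D| = √(878² + 3168²) ≈ 3287.4, ∠D ≈ 74.51°
∠T = 0.00° − 74.51° = -74.51°

-74.5°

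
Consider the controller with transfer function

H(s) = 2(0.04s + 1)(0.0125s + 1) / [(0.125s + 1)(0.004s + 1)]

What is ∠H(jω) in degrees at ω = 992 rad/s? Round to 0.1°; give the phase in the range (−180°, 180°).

8.6°

At ω = 992 rad/s:
zero (1 + j992·0.04) = 1 + j39.68 → |·| ≈ 39.693, ∠ ≈ 88.56°
zero (1 + j992·0.0125) = 1 + j12.4 → |·| ≈ 12.44, ∠ ≈ 85.39°
pole (1 + j992·0.125) = 1 + j124 → |·| ≈ 124, ∠ ≈ 89.54°
pole (1 + j992·0.004) = 1 + j3.968 → |·| ≈ 4.0921, ∠ ≈ 75.86°
∠H = (88.56° + 85.39°) − (89.54° + 75.86°) = 8.55°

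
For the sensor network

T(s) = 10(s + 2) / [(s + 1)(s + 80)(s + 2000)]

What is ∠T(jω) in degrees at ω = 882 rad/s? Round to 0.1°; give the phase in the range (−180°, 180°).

-108.7°

At s = jω = j882:
zero (s+2): 2 + j882 → |·| = √(2²+882²) = √777928 ≈ 882, ∠ = arctan(882/2) ≈ 89.87°
pole (s+1): 1 + j882 → |·| = √(1²+882²) = √777925 ≈ 882, ∠ = arctan(882/1) ≈ 89.94°
pole (s+80): 80 + j882 → |·| = √(80²+882²) = √784324 ≈ 885.62, ∠ = arctan(882/80) ≈ 84.82°
pole (s+2000): 2000 + j882 → |·| = √(2000²+882²) = √4777924 ≈ 2185.8, ∠ = arctan(882/2000) ≈ 23.80°
∠T = 89.87° − 198.56° = -108.69°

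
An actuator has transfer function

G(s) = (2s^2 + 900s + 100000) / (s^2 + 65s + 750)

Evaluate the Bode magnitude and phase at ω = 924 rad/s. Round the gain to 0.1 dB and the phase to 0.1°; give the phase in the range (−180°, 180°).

Substitute s = j924:
Numerator: 2(j924)^2 + 900(j924) + 100000 = -1607552 + j831600
Denominator: (j924)^2 + 65(j924) + 750 = -853026 + j60060
|N| = √(1607552² + 831600²) ≈ 1.8099e+06, ∠N ≈ 152.65°
|D| = √(853026² + 60060²) ≈ 8.5514e+05, ∠D ≈ 175.97°
|G| = 1.8099e+06 / 8.5514e+05 ≈ 2.1165
Gain = 20 log₁₀(2.1165) ≈ 6.51 dB
∠G = 152.65° − 175.97° = -23.32°

6.5 dB, -23.3°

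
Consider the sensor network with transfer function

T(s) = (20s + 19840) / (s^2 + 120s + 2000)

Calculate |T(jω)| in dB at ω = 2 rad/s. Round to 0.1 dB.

19.9 dB

Substitute s = j2:
Numerator: 20(j2) + 19840 = 19840 + j40
Denominator: (j2)^2 + 120(j2) + 2000 = 1996 + j240
|N| = √(19840² + 40²) ≈ 19840, ∠N ≈ 0.12°
|D| = √(1996² + 240²) ≈ 2010.4, ∠D ≈ 6.86°
|T| = 19840 / 2010.4 ≈ 9.8687
Gain = 20 log₁₀(9.8687) ≈ 19.89 dB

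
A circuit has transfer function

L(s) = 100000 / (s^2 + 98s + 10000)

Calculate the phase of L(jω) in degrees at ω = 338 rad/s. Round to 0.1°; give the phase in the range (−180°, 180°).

At s = jω = j338:
quadratic: (j338)² + 98·j338 + 10000 = -104244 + j33124 → |·| ≈ 1.0938e+05, ∠ ≈ 162.37°
∠L = 0.00° − 162.37° = -162.37°

-162.4°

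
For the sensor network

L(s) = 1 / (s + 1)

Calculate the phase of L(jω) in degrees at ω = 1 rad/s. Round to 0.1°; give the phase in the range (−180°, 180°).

-45.0°

Substitute s = j1:
Numerator: 1 = 1 + j0
Denominator: (j1) + 1 = 1 + j1
|N| = √(1² + 0²) ≈ 1, ∠N ≈ 0.00°
|D| = √(1² + 1²) ≈ 1.4142, ∠D ≈ 45.00°
∠L = 0.00° − 45.00° = -45.00°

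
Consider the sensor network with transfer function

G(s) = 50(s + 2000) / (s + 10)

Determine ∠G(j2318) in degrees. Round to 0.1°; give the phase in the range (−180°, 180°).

At s = jω = j2318:
zero (s+2000): 2000 + j2318 → |·| = √(2000²+2318²) = √9373124 ≈ 3061.6, ∠ = arctan(2318/2000) ≈ 49.21°
pole (s+10): 10 + j2318 → |·| = √(10²+2318²) = √5373224 ≈ 2318, ∠ = arctan(2318/10) ≈ 89.75°
∠G = 49.21° − 89.75° = -40.54°

-40.5°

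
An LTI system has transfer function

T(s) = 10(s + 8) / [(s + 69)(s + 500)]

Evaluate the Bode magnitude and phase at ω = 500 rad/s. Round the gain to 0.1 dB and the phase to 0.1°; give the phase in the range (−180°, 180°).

-37.1 dB, -38.1°

At s = jω = j500:
zero (s+8): 8 + j500 → |·| = √(8²+500²) = √250064 ≈ 500.06, ∠ = arctan(500/8) ≈ 89.08°
pole (s+69): 69 + j500 → |·| = √(69²+500²) = √254761 ≈ 504.74, ∠ = arctan(500/69) ≈ 82.14°
pole (s+500): 500 + j500 → |·| = √(500²+500²) = √500000 ≈ 707.11, ∠ = arctan(500/500) ≈ 45.00°
|T| = 10 · 500.06 / 3.5691e+05 ≈ 0.014011
Gain = 20 log₁₀(0.014011) ≈ -37.07 dB
∠T = 89.08° − 127.14° = -38.06°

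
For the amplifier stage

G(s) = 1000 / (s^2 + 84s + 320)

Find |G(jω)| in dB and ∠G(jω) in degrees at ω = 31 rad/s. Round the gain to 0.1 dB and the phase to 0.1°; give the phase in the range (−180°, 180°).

-8.6 dB, -103.8°

Substitute s = j31:
Numerator: 1000 = 1000 + j0
Denominator: (j31)^2 + 84(j31) + 320 = -641 + j2604
|N| = √(1000² + 0²) ≈ 1000, ∠N ≈ 0.00°
|D| = √(641² + 2604²) ≈ 2681.7, ∠D ≈ 103.83°
|G| = 1000 / 2681.7 ≈ 0.3729
Gain = 20 log₁₀(0.3729) ≈ -8.57 dB
∠G = 0.00° − 103.83° = -103.83°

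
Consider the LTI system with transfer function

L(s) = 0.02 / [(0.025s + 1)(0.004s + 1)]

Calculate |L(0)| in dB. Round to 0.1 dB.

L(0) = 0.02 · 1 / 1 = 0.02
20 log₁₀(0.02) ≈ -33.98 dB

-34.0 dB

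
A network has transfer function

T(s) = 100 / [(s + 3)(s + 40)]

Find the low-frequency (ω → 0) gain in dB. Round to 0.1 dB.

T(0) = 100 / (3·40) ≈ 0.83333
20 log₁₀(0.83333) ≈ -1.58 dB

-1.6 dB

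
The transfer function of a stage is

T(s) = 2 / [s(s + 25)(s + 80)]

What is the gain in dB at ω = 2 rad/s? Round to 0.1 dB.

-66.1 dB

At s = jω = j2:
pole (s+25): 25 + j2 → |·| = √(25²+2²) = √629 ≈ 25.08, ∠ = arctan(2/25) ≈ 4.57°
pole (s+80): 80 + j2 → |·| = √(80²+2²) = √6404 ≈ 80.025, ∠ = arctan(2/80) ≈ 1.43°
pole at origin: |s| = 2, ∠ = 90.00° (in denominator)
|T| = 2 / 4014.1 ≈ 0.00049824
Gain = 20 log₁₀(0.00049824) ≈ -66.05 dB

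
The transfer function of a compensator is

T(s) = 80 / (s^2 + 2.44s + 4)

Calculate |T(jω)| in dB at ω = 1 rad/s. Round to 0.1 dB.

At s = jω = j1:
quadratic: (j1)² + 2.44·j1 + 4 = 3 + j2.44 → |·| ≈ 3.867, ∠ ≈ 39.12°
|T| = 80 / 3.867 ≈ 20.688
Gain = 20 log₁₀(20.688) ≈ 26.31 dB

26.3 dB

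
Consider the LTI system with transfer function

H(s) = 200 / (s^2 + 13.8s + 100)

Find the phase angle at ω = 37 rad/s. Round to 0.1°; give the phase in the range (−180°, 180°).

-158.1°

At s = jω = j37:
quadratic: (j37)² + 13.8·j37 + 100 = -1269 + j510.6 → |·| ≈ 1367.9, ∠ ≈ 158.08°
∠H = 0.00° − 158.08° = -158.08°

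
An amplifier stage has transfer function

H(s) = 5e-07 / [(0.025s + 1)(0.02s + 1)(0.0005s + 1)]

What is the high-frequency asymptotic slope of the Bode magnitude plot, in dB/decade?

-60 dB/decade

Each pole contributes −20 dB/decade at high frequency; each zero contributes +20 dB/decade.
Net: 0 zero(s) − 3 pole(s) → -60 dB/decade.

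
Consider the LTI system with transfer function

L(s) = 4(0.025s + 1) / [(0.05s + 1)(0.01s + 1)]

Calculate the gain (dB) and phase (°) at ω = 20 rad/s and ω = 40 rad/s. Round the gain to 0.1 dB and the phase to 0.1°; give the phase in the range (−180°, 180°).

ω = 20: 9.8 dB, -29.7°; ω = 40: 7.4 dB, -40.2°

At ω = 20 rad/s:
zero (1 + j20·0.025) = 1 + j0.5 → |·| ≈ 1.118, ∠ ≈ 26.57°
pole (1 + j20·0.05) = 1 + j1 → |·| ≈ 1.4142, ∠ ≈ 45.00°
pole (1 + j20·0.01) = 1 + j0.2 → |·| ≈ 1.0198, ∠ ≈ 11.31°
|L| = 4 · 1.118 / (1.4142 · 1.0198) ≈ 3.1008
Gain = 20 log₁₀(3.1008) ≈ 9.83 dB
∠L = (26.57°) − (45.00° + 11.31°) = -29.74°

At ω = 40 rad/s:
zero (1 + j40·0.025) = 1 + j1 → |·| ≈ 1.4142, ∠ ≈ 45.00°
pole (1 + j40·0.05) = 1 + j2 → |·| ≈ 2.2361, ∠ ≈ 63.43°
pole (1 + j40·0.01) = 1 + j0.4 → |·| ≈ 1.077, ∠ ≈ 21.80°
|L| = 4 · 1.4142 / (2.2361 · 1.077) ≈ 2.3489
Gain = 20 log₁₀(2.3489) ≈ 7.42 dB
∠L = (45.00°) − (63.43° + 21.80°) = -40.23°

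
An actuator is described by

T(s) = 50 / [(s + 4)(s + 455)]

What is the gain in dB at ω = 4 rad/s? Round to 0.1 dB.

At s = jω = j4:
pole (s+4): 4 + j4 → |·| = √(4²+4²) = √32 ≈ 5.6569, ∠ = arctan(4/4) ≈ 45.00°
pole (s+455): 455 + j4 → |·| = √(455²+4²) = √207041 ≈ 455.02, ∠ = arctan(4/455) ≈ 0.50°
|T| = 50 / 2574 ≈ 0.019425
Gain = 20 log₁₀(0.019425) ≈ -34.23 dB

-34.2 dB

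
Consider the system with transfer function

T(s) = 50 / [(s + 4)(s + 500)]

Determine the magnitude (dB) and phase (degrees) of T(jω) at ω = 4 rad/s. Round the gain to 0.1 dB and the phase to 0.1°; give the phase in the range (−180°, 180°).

At s = jω = j4:
pole (s+4): 4 + j4 → |·| = √(4²+4²) = √32 ≈ 5.6569, ∠ = arctan(4/4) ≈ 45.00°
pole (s+500): 500 + j4 → |·| = √(500²+4²) = √250016 ≈ 500.02, ∠ = arctan(4/500) ≈ 0.46°
|T| = 50 / 2828.6 ≈ 0.017677
Gain = 20 log₁₀(0.017677) ≈ -35.05 dB
∠T = 0.00° − 45.46° = -45.46°

-35.1 dB, -45.5°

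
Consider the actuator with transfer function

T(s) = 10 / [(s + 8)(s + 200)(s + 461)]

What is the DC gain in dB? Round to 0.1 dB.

T(0) = 10 / (8·200·461) ≈ 1.3557e-05
20 log₁₀(1.3557e-05) ≈ -97.36 dB

-97.4 dB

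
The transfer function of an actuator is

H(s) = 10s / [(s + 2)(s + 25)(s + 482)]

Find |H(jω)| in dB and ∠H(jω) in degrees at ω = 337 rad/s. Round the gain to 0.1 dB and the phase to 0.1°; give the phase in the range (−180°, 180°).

At s = jω = j337:
zero at origin: s = j337 → |·| = 337, ∠ = 90.00°
pole (s+2): 2 + j337 → |·| = √(2²+337²) = √113573 ≈ 337.01, ∠ = arctan(337/2) ≈ 89.66°
pole (s+25): 25 + j337 → |·| = √(25²+337²) = √114194 ≈ 337.93, ∠ = arctan(337/25) ≈ 85.76°
pole (s+482): 482 + j337 → |·| = √(482²+337²) = √345893 ≈ 588.13, ∠ = arctan(337/482) ≈ 34.96°
|H| = 10 · 337 / 6.698e+07 ≈ 5.0314e-05
Gain = 20 log₁₀(5.0314e-05) ≈ -85.97 dB
∠H = 90.00° − 210.38° = -120.38°

-86.0 dB, -120.4°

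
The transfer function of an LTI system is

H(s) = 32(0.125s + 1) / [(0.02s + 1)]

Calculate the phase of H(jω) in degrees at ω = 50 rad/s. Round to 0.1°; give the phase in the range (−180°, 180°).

At ω = 50 rad/s:
zero (1 + j50·0.125) = 1 + j6.25 → |·| ≈ 6.3295, ∠ ≈ 80.91°
pole (1 + j50·0.02) = 1 + j1 → |·| ≈ 1.4142, ∠ ≈ 45.00°
∠H = (80.91°) − (45.00°) = 35.91°

35.9°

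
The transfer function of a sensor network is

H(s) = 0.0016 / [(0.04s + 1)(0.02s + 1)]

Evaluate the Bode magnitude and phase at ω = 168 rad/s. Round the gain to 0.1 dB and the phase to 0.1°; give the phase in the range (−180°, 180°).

-83.5 dB, -155.0°

At ω = 168 rad/s:
pole (1 + j168·0.04) = 1 + j6.72 → |·| ≈ 6.794, ∠ ≈ 81.54°
pole (1 + j168·0.02) = 1 + j3.36 → |·| ≈ 3.5057, ∠ ≈ 73.43°
|H| = 0.0016 · 1 / (6.794 · 3.5057) ≈ 6.7177e-05
Gain = 20 log₁₀(6.7177e-05) ≈ -83.46 dB
∠H = (0°) − (81.54° + 73.43°) = -154.97°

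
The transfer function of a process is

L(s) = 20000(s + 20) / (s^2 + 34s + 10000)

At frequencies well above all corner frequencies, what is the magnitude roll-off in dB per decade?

-20 dB/decade

Each pole contributes −20 dB/decade at high frequency; each zero contributes +20 dB/decade.
Net: 1 zero(s) − 2 pole(s) → -20 dB/decade.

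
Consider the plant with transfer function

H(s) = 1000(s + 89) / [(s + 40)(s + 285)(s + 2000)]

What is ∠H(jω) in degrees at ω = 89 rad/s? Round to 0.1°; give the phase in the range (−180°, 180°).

-40.7°

At s = jω = j89:
zero (s+89): 89 + j89 → |·| = √(89²+89²) = √15842 ≈ 125.87, ∠ = arctan(89/89) ≈ 45.00°
pole (s+40): 40 + j89 → |·| = √(40²+89²) = √9521 ≈ 97.576, ∠ = arctan(89/40) ≈ 65.80°
pole (s+285): 285 + j89 → |·| = √(285²+89²) = √89146 ≈ 298.57, ∠ = arctan(89/285) ≈ 17.34°
pole (s+2000): 2000 + j89 → |·| = √(2000²+89²) = √4007921 ≈ 2002, ∠ = arctan(89/2000) ≈ 2.55°
∠H = 45.00° − 85.69° = -40.69°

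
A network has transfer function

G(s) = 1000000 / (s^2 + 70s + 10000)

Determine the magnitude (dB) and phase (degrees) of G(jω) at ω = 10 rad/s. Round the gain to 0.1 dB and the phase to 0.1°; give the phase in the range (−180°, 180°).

40.1 dB, -4.0°

At s = jω = j10:
quadratic: (j10)² + 70·j10 + 10000 = 9900 + j700 → |·| ≈ 9924.7, ∠ ≈ 4.04°
|G| = 1000000 / 9924.7 ≈ 100.76
Gain = 20 log₁₀(100.76) ≈ 40.07 dB
∠G = 0.00° − 4.04° = -4.04°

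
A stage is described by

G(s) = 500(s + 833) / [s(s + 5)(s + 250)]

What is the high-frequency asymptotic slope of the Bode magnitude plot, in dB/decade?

-40 dB/decade

Each pole contributes −20 dB/decade at high frequency; each zero contributes +20 dB/decade.
Net: 1 zero(s) − 3 pole(s) → -40 dB/decade.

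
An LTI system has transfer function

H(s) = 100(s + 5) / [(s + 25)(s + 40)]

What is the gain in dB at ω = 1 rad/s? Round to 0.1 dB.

-5.9 dB

At s = jω = j1:
zero (s+5): 5 + j1 → |·| = √(5²+1²) = √26 ≈ 5.099, ∠ = arctan(1/5) ≈ 11.31°
pole (s+25): 25 + j1 → |·| = √(25²+1²) = √626 ≈ 25.02, ∠ = arctan(1/25) ≈ 2.29°
pole (s+40): 40 + j1 → |·| = √(40²+1²) = √1601 ≈ 40.012, ∠ = arctan(1/40) ≈ 1.43°
|H| = 100 · 5.099 / 1001.1 ≈ 0.50934
Gain = 20 log₁₀(0.50934) ≈ -5.86 dB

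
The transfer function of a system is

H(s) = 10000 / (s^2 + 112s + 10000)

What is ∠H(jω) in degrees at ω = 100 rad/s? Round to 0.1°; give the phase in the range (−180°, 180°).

-90.0°

At s = jω = j100:
quadratic: (j100)² + 112·j100 + 10000 = 0 + j11200 → |·| ≈ 11200, ∠ ≈ 90.00°
∠H = 0.00° − 90.00° = -90.00°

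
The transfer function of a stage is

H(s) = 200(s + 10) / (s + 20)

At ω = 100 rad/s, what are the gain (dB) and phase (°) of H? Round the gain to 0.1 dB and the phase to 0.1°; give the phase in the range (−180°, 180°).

At s = jω = j100:
zero (s+10): 10 + j100 → |·| = √(10²+100²) = √10100 ≈ 100.5, ∠ = arctan(100/10) ≈ 84.29°
pole (s+20): 20 + j100 → |·| = √(20²+100²) = √10400 ≈ 101.98, ∠ = arctan(100/20) ≈ 78.69°
|H| = 200 · 100.5 / 101.98 ≈ 197.1
Gain = 20 log₁₀(197.1) ≈ 45.89 dB
∠H = 84.29° − 78.69° = 5.60°

45.9 dB, 5.6°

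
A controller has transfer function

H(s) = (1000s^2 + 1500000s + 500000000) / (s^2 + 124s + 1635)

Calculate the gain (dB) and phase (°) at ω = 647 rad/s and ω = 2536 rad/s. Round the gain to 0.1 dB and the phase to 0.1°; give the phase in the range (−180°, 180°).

ω = 647: 67.2 dB, -83.9°; ω = 2536: 60.8 dB, -29.9°

Substitute s = j647:
Numerator: 1000(j647)^2 + 1500000(j647) + 500000000 = 81391000 + j970500000
Denominator: (j647)^2 + 124(j647) + 1635 = -416974 + j80228
|N| = √(81391000² + 970500000²) ≈ 9.7391e+08, ∠N ≈ 85.21°
|D| = √(416974² + 80228²) ≈ 4.2462e+05, ∠D ≈ 169.11°
|H| = 9.7391e+08 / 4.2462e+05 ≈ 2293.6
Gain = 20 log₁₀(2293.6) ≈ 67.21 dB
∠H = 85.21° − 169.11° = -83.90°

Substitute s = j2536:
Numerator: 1000(j2536)^2 + 1500000(j2536) + 500000000 = -5931296000 + j3804000000
Denominator: (j2536)^2 + 124(j2536) + 1635 = -6429661 + j314464
|N| = √(5931296000² + 3804000000²) ≈ 7.0463e+09, ∠N ≈ 147.33°
|D| = √(6429661² + 314464²) ≈ 6.4373e+06, ∠D ≈ 177.20°
|H| = 7.0463e+09 / 6.4373e+06 ≈ 1094.6
Gain = 20 log₁₀(1094.6) ≈ 60.79 dB
∠H = 147.33° − 177.20° = -29.87°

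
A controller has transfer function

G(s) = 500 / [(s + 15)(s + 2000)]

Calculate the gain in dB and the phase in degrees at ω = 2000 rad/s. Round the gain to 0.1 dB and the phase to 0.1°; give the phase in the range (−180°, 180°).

-81.1 dB, -134.6°

At s = jω = j2000:
pole (s+15): 15 + j2000 → |·| = √(15²+2000²) = √4000225 ≈ 2000.1, ∠ = arctan(2000/15) ≈ 89.57°
pole (s+2000): 2000 + j2000 → |·| = √(2000²+2000²) = √8000000 ≈ 2828.4, ∠ = arctan(2000/2000) ≈ 45.00°
|G| = 500 / 5.6571e+06 ≈ 8.8385e-05
Gain = 20 log₁₀(8.8385e-05) ≈ -81.07 dB
∠G = 0.00° − 134.57° = -134.57°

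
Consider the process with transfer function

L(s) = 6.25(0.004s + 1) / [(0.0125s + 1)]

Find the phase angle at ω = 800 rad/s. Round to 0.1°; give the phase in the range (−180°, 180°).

-11.6°

At ω = 800 rad/s:
zero (1 + j800·0.004) = 1 + j3.2 → |·| ≈ 3.3526, ∠ ≈ 72.65°
pole (1 + j800·0.0125) = 1 + j10 → |·| ≈ 10.05, ∠ ≈ 84.29°
∠L = (72.65°) − (84.29°) = -11.64°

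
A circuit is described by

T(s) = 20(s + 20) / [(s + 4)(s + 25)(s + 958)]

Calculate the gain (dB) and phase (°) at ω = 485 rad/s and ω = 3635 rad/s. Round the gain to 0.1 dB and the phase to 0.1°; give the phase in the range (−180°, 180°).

At s = jω = j485:
zero (s+20): 20 + j485 → |·| = √(20²+485²) = √235625 ≈ 485.41, ∠ = arctan(485/20) ≈ 87.64°
pole (s+4): 4 + j485 → |·| = √(4²+485²) = √235241 ≈ 485.02, ∠ = arctan(485/4) ≈ 89.53°
pole (s+25): 25 + j485 → |·| = √(25²+485²) = √235850 ≈ 485.64, ∠ = arctan(485/25) ≈ 87.05°
pole (s+958): 958 + j485 → |·| = √(958²+485²) = √1152989 ≈ 1073.8, ∠ = arctan(485/958) ≈ 26.85°
|T| = 20 · 485.41 / 2.5293e+08 ≈ 3.8383e-05
Gain = 20 log₁₀(3.8383e-05) ≈ -88.32 dB
∠T = 87.64° − 203.43° = -115.79°

At s = jω = j3635:
zero (s+20): 20 + j3635 → |·| = √(20²+3635²) = √13213625 ≈ 3635.1, ∠ = arctan(3635/20) ≈ 89.68°
pole (s+4): 4 + j3635 → |·| = √(4²+3635²) = √13213241 ≈ 3635, ∠ = arctan(3635/4) ≈ 89.94°
pole (s+25): 25 + j3635 → |·| = √(25²+3635²) = √13213850 ≈ 3635.1, ∠ = arctan(3635/25) ≈ 89.61°
pole (s+958): 958 + j3635 → |·| = √(958²+3635²) = √14130989 ≈ 3759.1, ∠ = arctan(3635/958) ≈ 75.24°
|T| = 20 · 3635.1 / 4.9671e+10 ≈ 1.4637e-06
Gain = 20 log₁₀(1.4637e-06) ≈ -116.69 dB
∠T = 89.68° − 254.79° = -165.11°

ω = 485: -88.3 dB, -115.8°; ω = 3635: -116.7 dB, -165.1°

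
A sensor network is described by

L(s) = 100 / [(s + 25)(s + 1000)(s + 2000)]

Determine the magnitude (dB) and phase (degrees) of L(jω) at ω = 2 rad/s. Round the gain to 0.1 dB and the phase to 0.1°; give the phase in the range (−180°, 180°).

-114.0 dB, -4.7°

At s = jω = j2:
pole (s+25): 25 + j2 → |·| = √(25²+2²) = √629 ≈ 25.08, ∠ = arctan(2/25) ≈ 4.57°
pole (s+1000): 1000 + j2 → |·| = √(1000²+2²) = √1000004 ≈ 1000, ∠ = arctan(2/1000) ≈ 0.11°
pole (s+2000): 2000 + j2 → |·| = √(2000²+2²) = √4000004 ≈ 2000, ∠ = arctan(2/2000) ≈ 0.06°
|L| = 100 / 5.016e+07 ≈ 1.9936e-06
Gain = 20 log₁₀(1.9936e-06) ≈ -114.01 dB
∠L = 0.00° − 4.74° = -4.74°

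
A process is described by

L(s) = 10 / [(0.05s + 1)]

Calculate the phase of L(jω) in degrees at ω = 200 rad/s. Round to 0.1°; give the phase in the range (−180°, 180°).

At ω = 200 rad/s:
pole (1 + j200·0.05) = 1 + j10 → |·| ≈ 10.05, ∠ ≈ 84.29°
∠L = (0°) − (84.29°) = -84.29°

-84.3°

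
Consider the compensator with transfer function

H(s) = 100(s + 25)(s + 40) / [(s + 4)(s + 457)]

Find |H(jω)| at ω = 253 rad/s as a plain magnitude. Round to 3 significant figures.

At s = jω = j253:
zero (s+25): 25 + j253 → |·| = √(25²+253²) = √64634 ≈ 254.23, ∠ = arctan(253/25) ≈ 84.36°
zero (s+40): 40 + j253 → |·| = √(40²+253²) = √65609 ≈ 256.14, ∠ = arctan(253/40) ≈ 81.02°
pole (s+4): 4 + j253 → |·| = √(4²+253²) = √64025 ≈ 253.03, ∠ = arctan(253/4) ≈ 89.09°
pole (s+457): 457 + j253 → |·| = √(457²+253²) = √272858 ≈ 522.36, ∠ = arctan(253/457) ≈ 28.97°
|H| = 100 · 65118 / 1.3217e+05 ≈ 49.268

49.3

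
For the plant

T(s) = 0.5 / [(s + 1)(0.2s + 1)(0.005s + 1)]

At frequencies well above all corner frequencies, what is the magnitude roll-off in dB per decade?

-60 dB/decade

Each pole contributes −20 dB/decade at high frequency; each zero contributes +20 dB/decade.
Net: 0 zero(s) − 3 pole(s) → -60 dB/decade.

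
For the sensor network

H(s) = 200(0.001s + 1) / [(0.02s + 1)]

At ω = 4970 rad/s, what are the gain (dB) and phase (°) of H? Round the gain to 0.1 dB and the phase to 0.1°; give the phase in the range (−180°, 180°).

At ω = 4970 rad/s:
zero (1 + j4970·0.001) = 1 + j4.97 → |·| ≈ 5.0696, ∠ ≈ 78.62°
pole (1 + j4970·0.02) = 1 + j99.4 → |·| ≈ 99.405, ∠ ≈ 89.42°
|H| = 200 · 5.0696 / (99.405) ≈ 10.2
Gain = 20 log₁₀(10.2) ≈ 20.17 dB
∠H = (78.62°) − (89.42°) = -10.80°

20.2 dB, -10.8°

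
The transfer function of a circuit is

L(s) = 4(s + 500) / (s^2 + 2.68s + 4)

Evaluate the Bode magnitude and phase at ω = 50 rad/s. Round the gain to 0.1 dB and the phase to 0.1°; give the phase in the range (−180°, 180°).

At s = jω = j50:
zero (s+500): 500 + j50 → |·| = √(500²+50²) = √252500 ≈ 502.49, ∠ = arctan(50/500) ≈ 5.71°
quadratic: (j50)² + 2.68·j50 + 4 = -2496 + j134 → |·| ≈ 2499.6, ∠ ≈ 176.93°
|L| = 4 · 502.49 / 2499.6 ≈ 0.80411
Gain = 20 log₁₀(0.80411) ≈ -1.89 dB
∠L = 5.71° − 176.93° = -171.22°

-1.9 dB, -171.2°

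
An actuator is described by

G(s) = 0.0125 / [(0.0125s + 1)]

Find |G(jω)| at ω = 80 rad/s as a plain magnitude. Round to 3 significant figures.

0.00884

At ω = 80 rad/s:
pole (1 + j80·0.0125) = 1 + j1 → |·| ≈ 1.4142, ∠ ≈ 45.00°
|G| = 0.0125 · 1 / (1.4142) ≈ 0.0088389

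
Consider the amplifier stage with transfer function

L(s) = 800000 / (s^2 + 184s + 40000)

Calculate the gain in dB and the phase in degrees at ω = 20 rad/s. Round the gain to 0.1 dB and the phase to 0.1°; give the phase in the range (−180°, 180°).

At s = jω = j20:
quadratic: (j20)² + 184·j20 + 40000 = 39600 + j3680 → |·| ≈ 39771, ∠ ≈ 5.31°
|L| = 800000 / 39771 ≈ 20.115
Gain = 20 log₁₀(20.115) ≈ 26.07 dB
∠L = 0.00° − 5.31° = -5.31°

26.1 dB, -5.3°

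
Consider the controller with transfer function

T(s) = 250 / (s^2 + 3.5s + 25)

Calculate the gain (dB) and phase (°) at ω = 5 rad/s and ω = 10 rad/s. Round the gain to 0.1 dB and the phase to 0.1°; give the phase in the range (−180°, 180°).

ω = 5: 23.1 dB, -90.0°; ω = 10: 9.6 dB, -155.0°

At s = jω = j5:
quadratic: (j5)² + 3.5·j5 + 25 = 0 + j17.5 → |·| ≈ 17.5, ∠ ≈ 90.00°
|T| = 250 / 17.5 ≈ 14.286
Gain = 20 log₁₀(14.286) ≈ 23.10 dB
∠T = 0.00° − 90.00° = -90.00°

At s = jω = j10:
quadratic: (j10)² + 3.5·j10 + 25 = -75 + j35 → |·| ≈ 82.765, ∠ ≈ 154.98°
|T| = 250 / 82.765 ≈ 3.0206
Gain = 20 log₁₀(3.0206) ≈ 9.60 dB
∠T = 0.00° − 154.98° = -154.98°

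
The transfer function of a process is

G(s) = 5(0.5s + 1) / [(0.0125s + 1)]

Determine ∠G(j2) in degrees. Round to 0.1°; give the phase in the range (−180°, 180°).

At ω = 2 rad/s:
zero (1 + j2·0.5) = 1 + j1 → |·| ≈ 1.4142, ∠ ≈ 45.00°
pole (1 + j2·0.0125) = 1 + j0.025 → |·| ≈ 1.0003, ∠ ≈ 1.43°
∠G = (45.00°) − (1.43°) = 43.57°

43.6°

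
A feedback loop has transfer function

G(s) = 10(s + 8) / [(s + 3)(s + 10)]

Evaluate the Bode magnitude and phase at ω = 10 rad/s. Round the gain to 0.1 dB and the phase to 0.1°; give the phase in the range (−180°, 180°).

-1.2 dB, -67.0°

At s = jω = j10:
zero (s+8): 8 + j10 → |·| = √(8²+10²) = √164 ≈ 12.806, ∠ = arctan(10/8) ≈ 51.34°
pole (s+3): 3 + j10 → |·| = √(3²+10²) = √109 ≈ 10.44, ∠ = arctan(10/3) ≈ 73.30°
pole (s+10): 10 + j10 → |·| = √(10²+10²) = √200 ≈ 14.142, ∠ = arctan(10/10) ≈ 45.00°
|G| = 10 · 12.806 / 147.64 ≈ 0.86738
Gain = 20 log₁₀(0.86738) ≈ -1.24 dB
∠G = 51.34° − 118.30° = -66.96°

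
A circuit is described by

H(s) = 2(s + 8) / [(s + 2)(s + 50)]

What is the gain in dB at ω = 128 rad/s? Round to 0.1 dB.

-36.7 dB

At s = jω = j128:
zero (s+8): 8 + j128 → |·| = √(8²+128²) = √16448 ≈ 128.25, ∠ = arctan(128/8) ≈ 86.42°
pole (s+2): 2 + j128 → |·| = √(2²+128²) = √16388 ≈ 128.02, ∠ = arctan(128/2) ≈ 89.10°
pole (s+50): 50 + j128 → |·| = √(50²+128²) = √18884 ≈ 137.42, ∠ = arctan(128/50) ≈ 68.66°
|H| = 2 · 128.25 / 17593 ≈ 0.01458
Gain = 20 log₁₀(0.01458) ≈ -36.72 dB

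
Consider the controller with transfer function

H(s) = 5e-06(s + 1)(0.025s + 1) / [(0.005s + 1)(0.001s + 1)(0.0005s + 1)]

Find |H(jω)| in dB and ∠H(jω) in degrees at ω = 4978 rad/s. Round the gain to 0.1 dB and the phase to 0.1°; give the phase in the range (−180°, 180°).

-40.8 dB, -54.9°

At ω = 4978 rad/s:
zero (1 + j4978·1) = 1 + j4978 → |·| ≈ 4978, ∠ ≈ 89.99°
zero (1 + j4978·0.025) = 1 + j124.45 → |·| ≈ 124.45, ∠ ≈ 89.54°
pole (1 + j4978·0.005) = 1 + j24.89 → |·| ≈ 24.91, ∠ ≈ 87.70°
pole (1 + j4978·0.001) = 1 + j4.978 → |·| ≈ 5.0774, ∠ ≈ 78.64°
pole (1 + j4978·0.0005) = 1 + j2.489 → |·| ≈ 2.6824, ∠ ≈ 68.11°
|H| = 5e-06 · 4978 · 124.45 / (24.91 · 5.0774 · 2.6824) ≈ 0.0091302
Gain = 20 log₁₀(0.0091302) ≈ -40.79 dB
∠H = (89.99° + 89.54°) − (87.70° + 78.64° + 68.11°) = -54.92°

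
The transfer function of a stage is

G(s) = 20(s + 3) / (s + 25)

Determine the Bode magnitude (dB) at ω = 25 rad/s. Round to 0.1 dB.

23.1 dB

At s = jω = j25:
zero (s+3): 3 + j25 → |·| = √(3²+25²) = √634 ≈ 25.179, ∠ = arctan(25/3) ≈ 83.16°
pole (s+25): 25 + j25 → |·| = √(25²+25²) = √1250 ≈ 35.355, ∠ = arctan(25/25) ≈ 45.00°
|G| = 20 · 25.179 / 35.355 ≈ 14.244
Gain = 20 log₁₀(14.244) ≈ 23.07 dB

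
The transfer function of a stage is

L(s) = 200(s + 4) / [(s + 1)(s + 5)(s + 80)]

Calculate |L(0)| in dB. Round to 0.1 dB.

6.0 dB

L(0) = 200·4 / (1·5·80) = 2
20 log₁₀(2) ≈ 6.02 dB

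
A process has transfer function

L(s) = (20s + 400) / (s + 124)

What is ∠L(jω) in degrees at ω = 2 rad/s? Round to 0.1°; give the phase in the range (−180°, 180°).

4.8°

Substitute s = j2:
Numerator: 20(j2) + 400 = 400 + j40
Denominator: (j2) + 124 = 124 + j2
|N| = √(400² + 40²) ≈ 402, ∠N ≈ 5.71°
|D| = √(124² + 2²) ≈ 124.02, ∠D ≈ 0.92°
∠L = 5.71° − 0.92° = 4.79°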